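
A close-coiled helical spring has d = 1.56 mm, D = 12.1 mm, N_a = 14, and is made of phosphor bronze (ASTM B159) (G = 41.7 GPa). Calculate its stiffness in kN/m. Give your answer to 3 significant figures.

1.24 kN/m

k = Gd⁴/(8D³N_a) = (41.7×10³ × 1.56⁴) / (8 × 12.1³ × 14)
  = 246964 / 198415 = 1.2447 N/mm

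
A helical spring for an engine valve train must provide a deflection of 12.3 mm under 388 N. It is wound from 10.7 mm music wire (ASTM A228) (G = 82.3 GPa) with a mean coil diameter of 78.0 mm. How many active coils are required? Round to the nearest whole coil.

9

Required rate k = F/δ = 388/12.3 = 31.545 N/mm
N_a = Gd⁴/(8D³k) = (82.3×10³ × 10.7⁴)/(8 × 78.0³ × 31.545)
    = 1.07879e+09 / 1.19757e+08 = 9.008 → 9 coils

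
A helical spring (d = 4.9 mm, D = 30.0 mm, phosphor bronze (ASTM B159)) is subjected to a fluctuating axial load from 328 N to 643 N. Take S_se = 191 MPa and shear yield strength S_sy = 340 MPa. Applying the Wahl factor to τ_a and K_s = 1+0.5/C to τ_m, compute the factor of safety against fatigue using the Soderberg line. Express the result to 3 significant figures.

C = D/d = 30.0/4.9 = 6.1224; K_W = (4C−1)/(4C−4)+0.615/C = 1.2469; K_s = 1+0.5/C = 1.0817
F_a = (F_max−F_min)/2 = 157.5 N; F_m = (F_max+F_min)/2 = 485.5 N
τ_a = K_W·8F_aD/(πd³) = 1.2469 × 102.27 = 127.52 MPa
τ_m = K_s·8F_mD/(πd³) = 1.0817 × 315.26 = 341 MPa
Soderberg: 1/n_f = τ_a/S_se + τ_m/S_sy = 127.52/191 + 341/340 = 0.66764 + 1.00294 = 1.6706
n_f = 1/1.6706 = 0.5986

0.599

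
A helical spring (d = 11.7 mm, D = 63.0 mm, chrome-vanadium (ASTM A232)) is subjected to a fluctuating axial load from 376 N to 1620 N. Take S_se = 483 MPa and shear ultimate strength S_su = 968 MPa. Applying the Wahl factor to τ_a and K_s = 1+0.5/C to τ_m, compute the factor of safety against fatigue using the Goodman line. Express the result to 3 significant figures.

C = D/d = 63.0/11.7 = 5.3846; K_W = (4C−1)/(4C−4)+0.615/C = 1.2853; K_s = 1+0.5/C = 1.0929
F_a = (F_max−F_min)/2 = 622 N; F_m = (F_max+F_min)/2 = 998 N
τ_a = K_W·8F_aD/(πd³) = 1.2853 × 62.304 = 80.077 MPa
τ_m = K_s·8F_mD/(πd³) = 1.0929 × 99.966 = 109.25 MPa
Goodman: 1/n_f = τ_a/S_se + τ_m/S_su = 80.077/483 + 109.25/968 = 0.16579 + 0.11286 = 0.27865
n_f = 1/0.27865 = 3.589

3.59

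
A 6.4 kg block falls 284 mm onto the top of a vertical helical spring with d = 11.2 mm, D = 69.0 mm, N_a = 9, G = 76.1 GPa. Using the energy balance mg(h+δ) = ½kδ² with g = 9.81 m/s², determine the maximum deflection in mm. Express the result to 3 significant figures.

27.8 mm

k = Gd⁴/(8D³N_a) = (76.1×10³)(11.2⁴)/(8·69.0³·9) = 50.626 N/mm
W = mg = 6.4 × 9.81 = 62.784 N
½kδ² − Wδ − Wh = 0 → δ = (W + √(W² + 2kWh))/k
δ = (62.784 + √(3941.8 + 1.8054e+06))/50.626 = (62.784 + 1345.1)/50.626 = 27.81 mm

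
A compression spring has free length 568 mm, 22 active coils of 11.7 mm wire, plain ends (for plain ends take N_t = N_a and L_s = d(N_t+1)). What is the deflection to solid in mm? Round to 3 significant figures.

N_t = 22; L_s = 11.7·23 = 269.1 mm
δ_solid = L₀ − L_s = 568 − 269.1 = 298.9 mm

299 mm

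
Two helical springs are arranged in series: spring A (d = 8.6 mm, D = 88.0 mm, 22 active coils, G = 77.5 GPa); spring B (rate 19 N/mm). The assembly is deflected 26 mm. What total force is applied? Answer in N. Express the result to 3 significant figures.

77.5 N

k_A = Gd⁴/(8D³N_a) = (77.5×10³)(8.6⁴)/(8·88.0³·22) = 3.5346 N/mm
Series: 1/k_eq = 1/3.5346 + 1/19 = 0.33555; k_eq = 2.9802 N/mm
F = k_eq·δ = 2.9802·26 = 77.484 N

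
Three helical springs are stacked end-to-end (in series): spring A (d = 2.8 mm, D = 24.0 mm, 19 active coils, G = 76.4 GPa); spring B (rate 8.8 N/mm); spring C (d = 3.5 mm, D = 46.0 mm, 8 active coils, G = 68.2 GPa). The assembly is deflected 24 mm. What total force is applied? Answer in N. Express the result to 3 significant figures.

20.5 N

k_A = Gd⁴/(8D³N_a) = (76.4×10³)(2.8⁴)/(8·24.0³·19) = 2.2348 N/mm
k_C = Gd⁴/(8D³N_a) = (68.2×10³)(3.5⁴)/(8·46.0³·8) = 1.6429 N/mm
Series: 1/k_eq = 1/2.2348 + 1/8.8 + 1/1.6429 = 1.1698; k_eq = 0.85486 N/mm
F = k_eq·δ = 0.85486·24 = 20.517 N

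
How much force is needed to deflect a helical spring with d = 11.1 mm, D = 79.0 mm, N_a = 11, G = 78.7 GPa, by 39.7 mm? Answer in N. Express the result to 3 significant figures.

k = Gd⁴/(8D³N_a) = (78.7×10³)(11.1⁴)/(8·79.0³·11) = 27.536 N/mm
F = k·δ = 27.536 × 39.7 = 1093.2 N

1090 N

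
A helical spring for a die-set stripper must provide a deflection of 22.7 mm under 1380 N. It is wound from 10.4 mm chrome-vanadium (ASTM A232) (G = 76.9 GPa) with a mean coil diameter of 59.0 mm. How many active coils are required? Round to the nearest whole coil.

9

Required rate k = F/δ = 1380/22.7 = 60.793 N/mm
N_a = Gd⁴/(8D³k) = (76.9×10³ × 10.4⁴)/(8 × 59.0³ × 60.793)
    = 8.99621e+08 / 9.98848e+07 = 9.007 → 9 coils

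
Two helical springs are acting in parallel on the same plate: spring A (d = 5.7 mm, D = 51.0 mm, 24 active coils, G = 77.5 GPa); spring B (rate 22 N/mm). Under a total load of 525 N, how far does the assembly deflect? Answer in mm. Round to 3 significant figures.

k_A = Gd⁴/(8D³N_a) = (77.5×10³)(5.7⁴)/(8·51.0³·24) = 3.2121 N/mm
Parallel: k_eq = 3.2121 + 22 = 25.212 N/mm
δ = F/k_eq = 525/25.212 = 20.823 mm

20.8 mm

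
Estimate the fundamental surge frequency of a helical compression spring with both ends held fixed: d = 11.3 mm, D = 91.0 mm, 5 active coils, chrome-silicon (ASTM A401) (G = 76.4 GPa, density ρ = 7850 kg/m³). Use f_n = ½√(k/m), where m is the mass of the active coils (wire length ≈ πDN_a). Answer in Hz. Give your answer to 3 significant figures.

95.8 Hz

k = Gd⁴/(8D³N_a) = (76.4×10³)(11.3⁴)/(8·91.0³·5) = 41.326 N/mm = 41326 N/m
Wire length L = πDN_a = π·91.0·5 = 1429.4 mm
m = ρ·(πd²/4)·L = 7850 × 100.29×10⁻⁶ m² × 1.4294 m = 1.1253 kg
f_n = ½√(k/m) = 0.5·√(41326/1.1253) = 0.5·√(36724) = 95.817 Hz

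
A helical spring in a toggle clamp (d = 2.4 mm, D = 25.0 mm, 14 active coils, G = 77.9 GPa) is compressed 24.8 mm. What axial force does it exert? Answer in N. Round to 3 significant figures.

36.6 N

k = Gd⁴/(8D³N_a) = (77.9×10³)(2.4⁴)/(8·25.0³·14) = 1.4769 N/mm
F = k·δ = 1.4769 × 24.8 = 36.627 N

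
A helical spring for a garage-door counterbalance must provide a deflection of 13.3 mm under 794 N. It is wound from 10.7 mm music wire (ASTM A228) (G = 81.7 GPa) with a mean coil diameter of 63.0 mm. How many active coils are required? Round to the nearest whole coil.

Required rate k = F/δ = 794/13.3 = 59.699 N/mm
N_a = Gd⁴/(8D³k) = (81.7×10³ × 10.7⁴)/(8 × 63.0³ × 59.699)
    = 1.07092e+09 / 1.19421e+08 = 8.968 → 9 coils

9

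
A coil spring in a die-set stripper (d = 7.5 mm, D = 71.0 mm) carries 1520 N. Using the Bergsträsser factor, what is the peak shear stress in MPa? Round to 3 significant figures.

745 MPa

Spring index C = D/d = 71.0/7.5 = 9.4667
K_B = (4C+2)/(4C−3) = 39.867/34.867 = 1.1434
τ₀ = 8FD/(πd³) = 8·1520·71.0/(π·7.5³) = 863360/1325.4 = 651.42 MPa
τ_max = K·τ₀ = 1.1434 × 651.42 = 744.83 MPa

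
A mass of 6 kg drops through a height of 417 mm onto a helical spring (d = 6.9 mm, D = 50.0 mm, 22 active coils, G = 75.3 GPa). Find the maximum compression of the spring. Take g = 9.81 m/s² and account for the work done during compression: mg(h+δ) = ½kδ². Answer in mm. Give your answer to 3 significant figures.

87.5 mm

k = Gd⁴/(8D³N_a) = (75.3×10³)(6.9⁴)/(8·50.0³·22) = 7.7583 N/mm
W = mg = 6 × 9.81 = 58.86 N
½kδ² − Wδ − Wh = 0 → δ = (W + √(W² + 2kWh))/k
δ = (58.86 + √(3464.5 + 380851))/7.7583 = (58.86 + 619.93)/7.7583 = 87.492 mm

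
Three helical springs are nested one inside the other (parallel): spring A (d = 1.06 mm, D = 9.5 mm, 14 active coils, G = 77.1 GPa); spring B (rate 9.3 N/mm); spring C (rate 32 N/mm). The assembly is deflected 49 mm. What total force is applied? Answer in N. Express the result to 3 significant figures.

k_A = Gd⁴/(8D³N_a) = (77.1×10³)(1.06⁴)/(8·9.5³·14) = 1.0137 N/mm
Parallel: k_eq = 1.0137 + 9.3 + 32 = 42.314 N/mm
F = k_eq·δ = 42.314·49 = 2073.4 N

2070 N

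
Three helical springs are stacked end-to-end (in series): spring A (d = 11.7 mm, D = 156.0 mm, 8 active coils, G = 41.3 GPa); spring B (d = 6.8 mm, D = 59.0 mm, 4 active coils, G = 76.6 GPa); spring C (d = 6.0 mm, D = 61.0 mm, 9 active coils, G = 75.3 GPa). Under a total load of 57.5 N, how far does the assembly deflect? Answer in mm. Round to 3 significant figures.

30.0 mm

k_A = Gd⁴/(8D³N_a) = (41.3×10³)(11.7⁴)/(8·156.0³·8) = 3.1852 N/mm
k_B = Gd⁴/(8D³N_a) = (76.6×10³)(6.8⁴)/(8·59.0³·4) = 24.921 N/mm
k_C = Gd⁴/(8D³N_a) = (75.3×10³)(6.0⁴)/(8·61.0³·9) = 5.9714 N/mm
Series: 1/k_eq = 1/3.1852 + 1/24.921 + 1/5.9714 = 0.52154; k_eq = 1.9174 N/mm
δ = F/k_eq = 57.5/1.9174 = 29.989 mm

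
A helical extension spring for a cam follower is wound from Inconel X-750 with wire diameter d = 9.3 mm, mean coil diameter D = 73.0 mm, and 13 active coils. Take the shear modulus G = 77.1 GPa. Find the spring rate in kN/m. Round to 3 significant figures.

14.3 kN/m

k = Gd⁴/(8D³N_a) = (77.1×10³ × 9.3⁴) / (8 × 73.0³ × 13)
  = 5.76748e+08 / 4.04578e+07 = 14.256 N/mm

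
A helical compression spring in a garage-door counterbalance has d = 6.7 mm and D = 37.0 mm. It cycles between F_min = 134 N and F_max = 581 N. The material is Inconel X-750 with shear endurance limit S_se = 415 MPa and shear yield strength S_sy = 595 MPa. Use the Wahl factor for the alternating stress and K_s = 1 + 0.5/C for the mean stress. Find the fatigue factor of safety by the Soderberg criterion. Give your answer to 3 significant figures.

C = D/d = 37.0/6.7 = 5.5224; K_W = (4C−1)/(4C−4)+0.615/C = 1.2772; K_s = 1+0.5/C = 1.0905
F_a = (F_max−F_min)/2 = 223.5 N; F_m = (F_max+F_min)/2 = 357.5 N
τ_a = K_W·8F_aD/(πd³) = 1.2772 × 70.016 = 89.424 MPa
τ_m = K_s·8F_mD/(πd³) = 1.0905 × 111.99 = 122.13 MPa
Soderberg: 1/n_f = τ_a/S_se + τ_m/S_sy = 89.424/415 + 122.13/595 = 0.21548 + 0.20527 = 0.42075
n_f = 1/0.42075 = 2.377

2.38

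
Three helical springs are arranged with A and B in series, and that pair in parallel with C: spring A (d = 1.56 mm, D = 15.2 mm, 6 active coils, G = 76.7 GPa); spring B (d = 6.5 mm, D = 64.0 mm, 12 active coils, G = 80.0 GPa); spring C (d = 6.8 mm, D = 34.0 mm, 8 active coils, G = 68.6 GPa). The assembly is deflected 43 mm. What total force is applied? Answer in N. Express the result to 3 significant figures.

2590 N

k_A = Gd⁴/(8D³N_a) = (76.7×10³)(1.56⁴)/(8·15.2³·6) = 2.6948 N/mm
k_B = Gd⁴/(8D³N_a) = (80.0×10³)(6.5⁴)/(8·64.0³·12) = 5.6746 N/mm
k_C = Gd⁴/(8D³N_a) = (68.6×10³)(6.8⁴)/(8·34.0³·8) = 58.31 N/mm
Springs A,B series: k_AB = 1/(1/2.6948+1/5.6746) = 1.8271 N/mm; parallel with C: k_eq = 1.8271+58.31 = 60.137 N/mm
F = k_eq·δ = 60.137·43 = 2585.9 N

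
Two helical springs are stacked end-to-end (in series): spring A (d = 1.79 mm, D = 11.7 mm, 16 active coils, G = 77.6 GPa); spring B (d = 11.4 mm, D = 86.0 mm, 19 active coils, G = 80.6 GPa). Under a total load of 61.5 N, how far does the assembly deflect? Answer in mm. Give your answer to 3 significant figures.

20.2 mm

k_A = Gd⁴/(8D³N_a) = (77.6×10³)(1.79⁴)/(8·11.7³·16) = 3.886 N/mm
k_B = Gd⁴/(8D³N_a) = (80.6×10³)(11.4⁴)/(8·86.0³·19) = 14.08 N/mm
Series: 1/k_eq = 1/3.886 + 1/14.08 = 0.32835; k_eq = 3.0455 N/mm
δ = F/k_eq = 61.5/3.0455 = 20.194 mm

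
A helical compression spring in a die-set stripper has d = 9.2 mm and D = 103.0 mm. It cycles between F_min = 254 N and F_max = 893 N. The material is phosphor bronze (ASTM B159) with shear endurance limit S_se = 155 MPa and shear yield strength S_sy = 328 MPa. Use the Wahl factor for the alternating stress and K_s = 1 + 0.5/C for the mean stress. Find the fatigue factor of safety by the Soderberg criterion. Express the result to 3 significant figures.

C = D/d = 103.0/9.2 = 11.1957; K_W = (4C−1)/(4C−4)+0.615/C = 1.1285; K_s = 1+0.5/C = 1.0447
F_a = (F_max−F_min)/2 = 319.5 N; F_m = (F_max+F_min)/2 = 573.5 N
τ_a = K_W·8F_aD/(πd³) = 1.1285 × 107.62 = 121.45 MPa
τ_m = K_s·8F_mD/(πd³) = 1.0447 × 193.17 = 201.8 MPa
Soderberg: 1/n_f = τ_a/S_se + τ_m/S_sy = 121.45/155 + 201.8/328 = 0.78352 + 0.61525 = 1.3988
n_f = 1/1.3988 = 0.7149

0.715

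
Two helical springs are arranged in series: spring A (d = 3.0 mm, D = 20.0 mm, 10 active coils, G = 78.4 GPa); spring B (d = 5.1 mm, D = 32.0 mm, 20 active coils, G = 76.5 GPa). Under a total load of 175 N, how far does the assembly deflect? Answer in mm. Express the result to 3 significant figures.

35.4 mm

k_A = Gd⁴/(8D³N_a) = (78.4×10³)(3.0⁴)/(8·20.0³·10) = 9.9225 N/mm
k_B = Gd⁴/(8D³N_a) = (76.5×10³)(5.1⁴)/(8·32.0³·20) = 9.8713 N/mm
Series: 1/k_eq = 1/9.9225 + 1/9.8713 = 0.20209; k_eq = 4.9484 N/mm
δ = F/k_eq = 175/4.9484 = 35.365 mm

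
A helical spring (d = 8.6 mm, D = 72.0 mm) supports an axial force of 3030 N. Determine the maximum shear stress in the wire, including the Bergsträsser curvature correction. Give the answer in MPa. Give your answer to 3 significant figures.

1020 MPa

Spring index C = D/d = 72.0/8.6 = 8.3721
K_B = (4C+2)/(4C−3) = 35.488/30.488 = 1.1640
τ₀ = 8FD/(πd³) = 8·3030·72.0/(π·8.6³) = 1.74528e+06/1998.2 = 873.41 MPa
τ_max = K·τ₀ = 1.1640 × 873.41 = 1016.7 MPa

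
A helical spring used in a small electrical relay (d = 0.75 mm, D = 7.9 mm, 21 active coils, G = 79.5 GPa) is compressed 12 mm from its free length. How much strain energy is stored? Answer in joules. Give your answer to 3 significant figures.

k = Gd⁴/(8D³N_a) = (79.5×10³)(0.75⁴)/(8·7.9³·21) = 0.30368 N/mm
U = ½kδ² = 0.5 × 0.30368 × 12² = 21.865 N·mm = 0.021865 J

0.0219 J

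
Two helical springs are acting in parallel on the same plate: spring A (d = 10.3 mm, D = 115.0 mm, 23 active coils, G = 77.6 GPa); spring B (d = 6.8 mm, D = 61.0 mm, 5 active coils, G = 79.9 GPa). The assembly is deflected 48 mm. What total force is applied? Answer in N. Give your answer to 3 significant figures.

k_A = Gd⁴/(8D³N_a) = (77.6×10³)(10.3⁴)/(8·115.0³·23) = 3.121 N/mm
k_B = Gd⁴/(8D³N_a) = (79.9×10³)(6.8⁴)/(8·61.0³·5) = 18.816 N/mm
Parallel: k_eq = 3.121 + 18.816 = 21.937 N/mm
F = k_eq·δ = 21.937·48 = 1053 N

1050 N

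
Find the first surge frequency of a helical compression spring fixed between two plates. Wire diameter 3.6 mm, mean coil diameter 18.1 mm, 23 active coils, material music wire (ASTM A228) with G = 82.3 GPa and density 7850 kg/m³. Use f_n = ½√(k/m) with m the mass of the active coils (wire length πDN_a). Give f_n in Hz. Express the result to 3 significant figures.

k = Gd⁴/(8D³N_a) = (82.3×10³)(3.6⁴)/(8·18.1³·23) = 12.669 N/mm = 12669 N/m
Wire length L = πDN_a = π·18.1·23 = 1307.8 mm
m = ρ·(πd²/4)·L = 7850 × 10.179×10⁻⁶ m² × 1.3078 m = 0.1045 kg
f_n = ½√(k/m) = 0.5·√(12669/0.1045) = 0.5·√(1.2124e+05) = 174.1 Hz

174 Hz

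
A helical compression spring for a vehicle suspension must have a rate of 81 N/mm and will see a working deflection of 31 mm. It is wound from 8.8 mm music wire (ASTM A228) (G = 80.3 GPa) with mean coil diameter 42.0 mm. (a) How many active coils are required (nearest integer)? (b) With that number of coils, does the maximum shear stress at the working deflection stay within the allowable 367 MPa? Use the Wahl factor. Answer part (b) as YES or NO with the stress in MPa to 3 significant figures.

N_a = Gd⁴/(8D³k) = (80.3×10³)(8.8⁴)/(8·42.0³·81) = 10.03 → N_a = 10
Actual rate k = Gd⁴/(8D³·10) = 81.247 N/mm
Working load F = kδ = 81.247·31 = 2518.7 N
C = 42.0/8.8 = 4.7727; K_W = (4C−1)/(4C−4)+0.615/C = 1.3277
τ_max = K_W·8FD/(πd³) = 1.3277·395.29 = 524.8 MPa
τ_max > 367 MPa → exceeds allowable

(a) 10 coils; (b) NO, τ_max = 525 MPa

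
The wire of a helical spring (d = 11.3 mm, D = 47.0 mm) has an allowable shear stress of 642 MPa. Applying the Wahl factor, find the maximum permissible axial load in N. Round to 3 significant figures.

C = D/d = 47.0/11.3 = 4.1593
K_W = (4C−1)/(4C−4) + 0.615/C = 15.637/12.637 + 0.1479 = 1.3853
τ_max = K·8FD/(πd³) → F_max = τ_allow·πd³/(8DK)
F_max = 642·π·11.3³/(8·47.0·1.3853) = 2.9102e+06/520.86 = 5587.3 N

5590 N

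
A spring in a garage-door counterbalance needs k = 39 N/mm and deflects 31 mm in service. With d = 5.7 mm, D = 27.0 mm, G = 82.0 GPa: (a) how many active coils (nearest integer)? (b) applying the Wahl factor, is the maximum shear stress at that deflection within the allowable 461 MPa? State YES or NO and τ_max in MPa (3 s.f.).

(a) 14 coils; (b) NO, τ_max = 601 MPa

N_a = Gd⁴/(8D³k) = (82.0×10³)(5.7⁴)/(8·27.0³·39) = 14.1 → N_a = 14
Actual rate k = Gd⁴/(8D³·14) = 39.265 N/mm
Working load F = kδ = 39.265·31 = 1217.2 N
C = 27.0/5.7 = 4.7368; K_W = (4C−1)/(4C−4)+0.615/C = 1.3305
τ_max = K_W·8FD/(πd³) = 1.3305·451.9 = 601.27 MPa
τ_max > 461 MPa → exceeds allowable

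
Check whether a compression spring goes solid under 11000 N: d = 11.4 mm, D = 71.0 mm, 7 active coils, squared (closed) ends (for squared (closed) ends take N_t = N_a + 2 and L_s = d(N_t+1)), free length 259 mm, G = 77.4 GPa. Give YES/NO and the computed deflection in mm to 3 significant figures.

YES, δ = 169 mm

k = Gd⁴/(8D³N_a) = (77.4×10³)(11.4⁴)/(8·71.0³·7) = 65.222 N/mm
N_t = 9; L_s = 11.4·10 = 114 mm; δ_solid = L₀ − L_s = 259 − 114 = 145 mm
δ = F/k = 11000/65.222 = 168.65 mm
δ ≥ δ_solid → spring goes solid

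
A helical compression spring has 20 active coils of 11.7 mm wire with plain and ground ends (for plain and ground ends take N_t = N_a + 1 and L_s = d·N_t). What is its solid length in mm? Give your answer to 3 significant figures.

plain and ground ends: N_t = N_a + 1 = 20 + 1 = 21
L_s = d·N_t = 11.7 × 21 = 245.7 mm

246 mm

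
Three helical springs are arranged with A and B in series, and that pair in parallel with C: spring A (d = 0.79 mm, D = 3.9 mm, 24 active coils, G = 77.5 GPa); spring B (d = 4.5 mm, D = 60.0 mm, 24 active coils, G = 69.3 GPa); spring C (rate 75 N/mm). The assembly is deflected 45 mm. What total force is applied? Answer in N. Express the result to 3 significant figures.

k_A = Gd⁴/(8D³N_a) = (77.5×10³)(0.79⁴)/(8·3.9³·24) = 2.6504 N/mm
k_B = Gd⁴/(8D³N_a) = (69.3×10³)(4.5⁴)/(8·60.0³·24) = 0.68522 N/mm
Springs A,B series: k_AB = 1/(1/2.6504+1/0.68522) = 0.54446 N/mm; parallel with C: k_eq = 0.54446+75 = 75.544 N/mm
F = k_eq·δ = 75.544·45 = 3399.5 N

3400 N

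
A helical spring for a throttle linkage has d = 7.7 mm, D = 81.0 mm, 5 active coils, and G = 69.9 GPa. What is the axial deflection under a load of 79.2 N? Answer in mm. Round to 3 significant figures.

k = Gd⁴/(8D³N_a) = (69.9×10³)(7.7⁴)/(8·81.0³·5) = 11.559 N/mm
δ = F/k = 79.2 / 11.559 = 6.8517 mm

6.85 mm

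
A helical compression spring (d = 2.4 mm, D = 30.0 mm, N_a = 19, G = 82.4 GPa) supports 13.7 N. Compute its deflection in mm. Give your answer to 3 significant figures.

k = Gd⁴/(8D³N_a) = (82.4×10³)(2.4⁴)/(8·30.0³·19) = 0.66614 N/mm
δ = F/k = 13.7 / 0.66614 = 20.566 mm

20.6 mm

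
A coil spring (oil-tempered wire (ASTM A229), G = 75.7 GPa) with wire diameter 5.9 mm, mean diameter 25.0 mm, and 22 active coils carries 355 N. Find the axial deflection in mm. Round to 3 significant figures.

k = Gd⁴/(8D³N_a) = (75.7×10³)(5.9⁴)/(8·25.0³·22) = 33.356 N/mm
δ = F/k = 355 / 33.356 = 10.643 mm

10.6 mm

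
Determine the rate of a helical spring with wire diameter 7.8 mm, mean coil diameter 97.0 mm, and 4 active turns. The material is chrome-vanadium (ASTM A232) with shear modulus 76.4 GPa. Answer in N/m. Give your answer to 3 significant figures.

k = Gd⁴/(8D³N_a) = (76.4×10³ × 7.8⁴) / (8 × 97.0³ × 4)
  = 2.82795e+08 / 2.92055e+07 = 9.6829 N/mm = 9682.9 N/m

9680 N/m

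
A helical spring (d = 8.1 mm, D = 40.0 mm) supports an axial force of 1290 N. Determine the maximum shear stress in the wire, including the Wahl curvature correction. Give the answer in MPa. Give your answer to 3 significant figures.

Spring index C = D/d = 40.0/8.1 = 4.9383
K_W = (4C−1)/(4C−4) + 0.615/C = 18.753/15.753 + 0.1245 = 1.3150
τ₀ = 8FD/(πd³) = 8·1290·40.0/(π·8.1³) = 412800/1669.6 = 247.25 MPa
τ_max = K·τ₀ = 1.3150 × 247.25 = 325.13 MPa

325 MPa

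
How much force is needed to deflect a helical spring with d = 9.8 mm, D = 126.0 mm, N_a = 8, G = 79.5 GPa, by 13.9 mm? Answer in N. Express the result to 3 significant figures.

k = Gd⁴/(8D³N_a) = (79.5×10³)(9.8⁴)/(8·126.0³·8) = 5.7277 N/mm
F = k·δ = 5.7277 × 13.9 = 79.615 N

79.6 N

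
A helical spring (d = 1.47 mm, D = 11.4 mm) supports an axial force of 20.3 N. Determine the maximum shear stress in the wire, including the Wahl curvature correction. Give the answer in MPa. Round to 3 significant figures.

Spring index C = D/d = 11.4/1.47 = 7.7551
K_W = (4C−1)/(4C−4) + 0.615/C = 30.020/27.020 + 0.0793 = 1.1903
τ₀ = 8FD/(πd³) = 8·20.3·11.4/(π·1.47³) = 1851.36/9.9793 = 185.52 MPa
τ_max = K·τ₀ = 1.1903 × 185.52 = 220.83 MPa

221 MPa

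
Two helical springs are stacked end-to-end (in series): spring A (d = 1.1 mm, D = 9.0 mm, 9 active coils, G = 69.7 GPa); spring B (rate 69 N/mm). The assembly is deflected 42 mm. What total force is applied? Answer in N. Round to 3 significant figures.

k_A = Gd⁴/(8D³N_a) = (69.7×10³)(1.1⁴)/(8·9.0³·9) = 1.9442 N/mm
Series: 1/k_eq = 1/1.9442 + 1/69 = 0.52884; k_eq = 1.8909 N/mm
F = k_eq·δ = 1.8909·42 = 79.419 N

79.4 N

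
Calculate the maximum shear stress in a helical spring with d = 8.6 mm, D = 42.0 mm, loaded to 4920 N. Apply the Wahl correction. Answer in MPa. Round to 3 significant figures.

Spring index C = D/d = 42.0/8.6 = 4.8837
K_W = (4C−1)/(4C−4) + 0.615/C = 18.535/15.535 + 0.1259 = 1.3190
τ₀ = 8FD/(πd³) = 8·4920·42.0/(π·8.6³) = 1.65312e+06/1998.2 = 827.29 MPa
τ_max = K·τ₀ = 1.3190 × 827.29 = 1091.2 MPa

1090 MPa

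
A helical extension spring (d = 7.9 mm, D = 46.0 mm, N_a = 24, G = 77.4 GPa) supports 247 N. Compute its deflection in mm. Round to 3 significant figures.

k = Gd⁴/(8D³N_a) = (77.4×10³)(7.9⁴)/(8·46.0³·24) = 16.131 N/mm
δ = F/k = 247 / 16.131 = 15.312 mm

15.3 mm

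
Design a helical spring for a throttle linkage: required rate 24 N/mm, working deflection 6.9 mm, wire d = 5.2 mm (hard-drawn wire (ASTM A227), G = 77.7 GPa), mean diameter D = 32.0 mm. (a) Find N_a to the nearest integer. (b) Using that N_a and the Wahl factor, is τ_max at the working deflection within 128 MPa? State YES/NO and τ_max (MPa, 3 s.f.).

(a) 9 coils; (b) YES, τ_max = 120 MPa

N_a = Gd⁴/(8D³k) = (77.7×10³)(5.2⁴)/(8·32.0³·24) = 9.03 → N_a = 9
Actual rate k = Gd⁴/(8D³·9) = 24.08 N/mm
Working load F = kδ = 24.08·6.9 = 166.15 N
C = 32.0/5.2 = 6.1538; K_W = (4C−1)/(4C−4)+0.615/C = 1.2455
τ_max = K_W·8FD/(πd³) = 1.2455·96.29 = 119.93 MPa
τ_max ≤ 128 MPa → acceptable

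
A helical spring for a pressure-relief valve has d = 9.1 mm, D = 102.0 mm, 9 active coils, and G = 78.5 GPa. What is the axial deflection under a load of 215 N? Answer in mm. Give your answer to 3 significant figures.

k = Gd⁴/(8D³N_a) = (78.5×10³)(9.1⁴)/(8·102.0³·9) = 7.0453 N/mm
δ = F/k = 215 / 7.0453 = 30.517 mm

30.5 mm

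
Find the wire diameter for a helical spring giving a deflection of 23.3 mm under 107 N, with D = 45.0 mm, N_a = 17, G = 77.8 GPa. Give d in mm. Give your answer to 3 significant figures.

Required rate k = F/δ = 107/23.3 = 4.5923 N/mm
d = (8D³N_a·k / G)^(1/4) = (8·45.0³·17·4.5923 / (77.8×10³))^0.25
  = (731.52)^0.25 = 5.2006 mm

5.20 mm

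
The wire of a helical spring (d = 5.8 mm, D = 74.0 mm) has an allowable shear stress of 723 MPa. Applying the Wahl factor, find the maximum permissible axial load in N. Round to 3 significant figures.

673 N

C = D/d = 74.0/5.8 = 12.7586
K_W = (4C−1)/(4C−4) + 0.615/C = 50.034/47.034 + 0.0482 = 1.1120
τ_max = K·8FD/(πd³) → F_max = τ_allow·πd³/(8DK)
F_max = 723·π·5.8³/(8·74.0·1.1120) = 4.4317e+05/658.3 = 673.21 N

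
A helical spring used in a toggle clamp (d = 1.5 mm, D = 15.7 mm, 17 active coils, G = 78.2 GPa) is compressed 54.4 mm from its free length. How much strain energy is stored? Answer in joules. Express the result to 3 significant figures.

1.11 J

k = Gd⁴/(8D³N_a) = (78.2×10³)(1.5⁴)/(8·15.7³·17) = 0.7522 N/mm
U = ½kδ² = 0.5 × 0.7522 × 54.4² = 1113 N·mm = 1.113 J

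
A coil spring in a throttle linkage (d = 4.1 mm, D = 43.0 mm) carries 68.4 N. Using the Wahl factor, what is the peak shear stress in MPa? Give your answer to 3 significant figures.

124 MPa

Spring index C = D/d = 43.0/4.1 = 10.4878
K_W = (4C−1)/(4C−4) + 0.615/C = 40.951/37.951 + 0.0586 = 1.1377
τ₀ = 8FD/(πd³) = 8·68.4·43.0/(π·4.1³) = 23529.6/216.52 = 108.67 MPa
τ_max = K·τ₀ = 1.1377 × 108.67 = 123.63 MPa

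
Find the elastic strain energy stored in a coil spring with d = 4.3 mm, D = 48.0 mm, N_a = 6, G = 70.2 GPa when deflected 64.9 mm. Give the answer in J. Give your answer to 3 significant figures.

k = Gd⁴/(8D³N_a) = (70.2×10³)(4.3⁴)/(8·48.0³·6) = 4.5211 N/mm
U = ½kδ² = 0.5 × 4.5211 × 64.9² = 9521.5 N·mm = 9.5215 J

9.52 J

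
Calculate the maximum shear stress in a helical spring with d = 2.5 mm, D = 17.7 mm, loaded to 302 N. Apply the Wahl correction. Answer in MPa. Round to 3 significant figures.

1050 MPa

Spring index C = D/d = 17.7/2.5 = 7.0800
K_W = (4C−1)/(4C−4) + 0.615/C = 27.320/24.320 + 0.0869 = 1.2102
τ₀ = 8FD/(πd³) = 8·302·17.7/(π·2.5³) = 42763.2/49.087 = 871.16 MPa
τ_max = K·τ₀ = 1.2102 × 871.16 = 1054.3 MPa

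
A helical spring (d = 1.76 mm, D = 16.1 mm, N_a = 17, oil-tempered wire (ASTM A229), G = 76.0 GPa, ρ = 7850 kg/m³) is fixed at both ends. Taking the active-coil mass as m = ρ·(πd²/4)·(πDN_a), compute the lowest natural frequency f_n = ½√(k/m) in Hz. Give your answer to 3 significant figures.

k = Gd⁴/(8D³N_a) = (76.0×10³)(1.76⁴)/(8·16.1³·17) = 1.2848 N/mm = 1284.8 N/m
Wire length L = πDN_a = π·16.1·17 = 859.85 mm
m = ρ·(πd²/4)·L = 7850 × 2.4328×10⁻⁶ m² × 0.85985 m = 0.016421 kg
f_n = ½√(k/m) = 0.5·√(1284.8/0.016421) = 0.5·√(78242) = 139.86 Hz

140 Hz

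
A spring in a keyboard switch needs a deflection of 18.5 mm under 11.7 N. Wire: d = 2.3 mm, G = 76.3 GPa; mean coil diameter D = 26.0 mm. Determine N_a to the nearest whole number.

Required rate k = F/δ = 11.7/18.5 = 0.63243 N/mm
N_a = Gd⁴/(8D³k) = (76.3×10³ × 2.3⁴)/(8 × 26.0³ × 0.63243)
    = 2.13519e+06 / 88925.1 = 24.01 → 24 coils

24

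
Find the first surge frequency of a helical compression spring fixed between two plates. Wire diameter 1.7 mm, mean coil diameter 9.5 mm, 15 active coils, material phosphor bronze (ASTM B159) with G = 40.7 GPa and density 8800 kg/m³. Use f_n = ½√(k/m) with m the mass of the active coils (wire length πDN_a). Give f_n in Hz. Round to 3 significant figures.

304 Hz

k = Gd⁴/(8D³N_a) = (40.7×10³)(1.7⁴)/(8·9.5³·15) = 3.304 N/mm = 3304 N/m
Wire length L = πDN_a = π·9.5·15 = 447.68 mm
m = ρ·(πd²/4)·L = 8800 × 2.2698×10⁻⁶ m² × 0.44768 m = 0.008942 kg
f_n = ½√(k/m) = 0.5·√(3304/0.008942) = 0.5·√(3.6949e+05) = 303.93 Hz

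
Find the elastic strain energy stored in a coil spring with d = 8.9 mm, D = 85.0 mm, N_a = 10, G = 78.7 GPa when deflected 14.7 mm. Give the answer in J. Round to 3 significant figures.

k = Gd⁴/(8D³N_a) = (78.7×10³)(8.9⁴)/(8·85.0³·10) = 10.051 N/mm
U = ½kδ² = 0.5 × 10.051 × 14.7² = 1085.9 N·mm = 1.0859 J

1.09 J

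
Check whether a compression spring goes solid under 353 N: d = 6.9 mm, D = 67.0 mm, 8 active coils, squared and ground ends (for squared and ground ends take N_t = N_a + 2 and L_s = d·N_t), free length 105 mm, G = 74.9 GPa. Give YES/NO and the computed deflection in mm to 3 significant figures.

k = Gd⁴/(8D³N_a) = (74.9×10³)(6.9⁴)/(8·67.0³·8) = 8.8201 N/mm
N_t = 10; L_s = 6.9·10 = 69 mm; δ_solid = L₀ − L_s = 105 − 69 = 36 mm
δ = F/k = 353/8.8201 = 40.022 mm
δ ≥ δ_solid → spring goes solid

YES, δ = 40.0 mm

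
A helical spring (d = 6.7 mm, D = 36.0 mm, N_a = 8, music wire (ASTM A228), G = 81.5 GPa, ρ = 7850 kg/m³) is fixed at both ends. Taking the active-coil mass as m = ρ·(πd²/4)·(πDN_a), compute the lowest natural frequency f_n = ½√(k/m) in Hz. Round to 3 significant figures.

234 Hz

k = Gd⁴/(8D³N_a) = (81.5×10³)(6.7⁴)/(8·36.0³·8) = 55.001 N/mm = 55001 N/m
Wire length L = πDN_a = π·36.0·8 = 904.78 mm
m = ρ·(πd²/4)·L = 7850 × 35.257×10⁻⁶ m² × 0.90478 m = 0.25041 kg
f_n = ½√(k/m) = 0.5·√(55001/0.25041) = 0.5·√(2.1964e+05) = 234.33 Hz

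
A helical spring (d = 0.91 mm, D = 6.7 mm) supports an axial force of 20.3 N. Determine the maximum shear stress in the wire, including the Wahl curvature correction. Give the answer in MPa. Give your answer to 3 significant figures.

552 MPa

Spring index C = D/d = 6.7/0.91 = 7.3626
K_W = (4C−1)/(4C−4) + 0.615/C = 28.451/25.451 + 0.0835 = 1.2014
τ₀ = 8FD/(πd³) = 8·20.3·6.7/(π·0.91³) = 1088.08/2.3674 = 459.61 MPa
τ_max = K·τ₀ = 1.2014 × 459.61 = 552.17 MPa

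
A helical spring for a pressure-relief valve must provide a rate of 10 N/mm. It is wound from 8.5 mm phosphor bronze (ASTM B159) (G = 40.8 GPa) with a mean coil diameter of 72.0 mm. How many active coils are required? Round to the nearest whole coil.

7

N_a = Gd⁴/(8D³k) = (40.8×10³ × 8.5⁴)/(8 × 72.0³ × 10)
    = 2.12979e+08 / 2.98598e+07 = 7.133 → 7 coils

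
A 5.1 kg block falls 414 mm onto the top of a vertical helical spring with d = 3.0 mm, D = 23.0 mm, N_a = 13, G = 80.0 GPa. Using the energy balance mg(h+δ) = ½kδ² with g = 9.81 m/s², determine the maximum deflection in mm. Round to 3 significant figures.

k = Gd⁴/(8D³N_a) = (80.0×10³)(3.0⁴)/(8·23.0³·13) = 5.121 N/mm
W = mg = 5.1 × 9.81 = 50.031 N
½kδ² − Wδ − Wh = 0 → δ = (W + √(W² + 2kWh))/k
δ = (50.031 + √(2503.1 + 212142))/5.121 = (50.031 + 463.3)/5.121 = 100.24 mm

100 mm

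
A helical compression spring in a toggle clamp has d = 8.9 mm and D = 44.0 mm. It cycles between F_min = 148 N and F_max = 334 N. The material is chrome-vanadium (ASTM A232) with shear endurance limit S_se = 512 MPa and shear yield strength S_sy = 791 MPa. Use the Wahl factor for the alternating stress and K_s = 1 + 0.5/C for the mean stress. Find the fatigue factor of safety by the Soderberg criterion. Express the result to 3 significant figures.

C = D/d = 44.0/8.9 = 4.9438; K_W = (4C−1)/(4C−4)+0.615/C = 1.3146; K_s = 1+0.5/C = 1.1011
F_a = (F_max−F_min)/2 = 93 N; F_m = (F_max+F_min)/2 = 241 N
τ_a = K_W·8F_aD/(πd³) = 1.3146 × 14.781 = 19.431 MPa
τ_m = K_s·8F_mD/(πd³) = 1.1011 × 38.304 = 42.178 MPa
Soderberg: 1/n_f = τ_a/S_se + τ_m/S_sy = 19.431/512 + 42.178/791 = 0.03795 + 0.05332 = 0.091272
n_f = 1/0.091272 = 10.96

11.0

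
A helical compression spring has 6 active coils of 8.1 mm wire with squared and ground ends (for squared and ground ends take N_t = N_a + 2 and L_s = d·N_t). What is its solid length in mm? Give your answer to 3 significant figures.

64.8 mm

squared and ground ends: N_t = N_a + 2 = 6 + 2 = 8
L_s = d·N_t = 8.1 × 8 = 64.8 mm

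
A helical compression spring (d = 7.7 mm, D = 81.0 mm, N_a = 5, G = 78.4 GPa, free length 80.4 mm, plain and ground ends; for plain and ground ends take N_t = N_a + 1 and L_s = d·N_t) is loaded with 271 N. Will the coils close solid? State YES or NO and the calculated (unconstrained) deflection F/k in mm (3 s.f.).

k = Gd⁴/(8D³N_a) = (78.4×10³)(7.7⁴)/(8·81.0³·5) = 12.965 N/mm
N_t = 6; L_s = 7.7·6 = 46.2 mm; δ_solid = L₀ − L_s = 80.4 − 46.2 = 34.2 mm
δ = F/k = 271/12.965 = 20.903 mm
δ < δ_solid → spring does not go solid

NO, δ = 20.9 mm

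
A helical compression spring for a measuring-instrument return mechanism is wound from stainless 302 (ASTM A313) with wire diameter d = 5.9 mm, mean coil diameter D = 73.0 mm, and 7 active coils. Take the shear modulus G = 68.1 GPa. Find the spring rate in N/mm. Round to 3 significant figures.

k = Gd⁴/(8D³N_a) = (68.1×10³ × 5.9⁴) / (8 × 73.0³ × 7)
  = 8.25192e+07 / 2.1785e+07 = 3.7879 N/mm

3.79 N/mm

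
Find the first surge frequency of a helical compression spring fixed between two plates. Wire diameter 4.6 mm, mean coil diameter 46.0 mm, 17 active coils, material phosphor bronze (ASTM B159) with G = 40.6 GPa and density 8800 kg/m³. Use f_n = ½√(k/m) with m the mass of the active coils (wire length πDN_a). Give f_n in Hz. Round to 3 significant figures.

k = Gd⁴/(8D³N_a) = (40.6×10³)(4.6⁴)/(8·46.0³·17) = 1.3732 N/mm = 1373.2 N/m
Wire length L = πDN_a = π·46.0·17 = 2456.7 mm
m = ρ·(πd²/4)·L = 8800 × 16.619×10⁻⁶ m² × 2.4567 m = 0.35929 kg
f_n = ½√(k/m) = 0.5·√(1373.2/0.35929) = 0.5·√(3822.1) = 30.911 Hz

30.9 Hz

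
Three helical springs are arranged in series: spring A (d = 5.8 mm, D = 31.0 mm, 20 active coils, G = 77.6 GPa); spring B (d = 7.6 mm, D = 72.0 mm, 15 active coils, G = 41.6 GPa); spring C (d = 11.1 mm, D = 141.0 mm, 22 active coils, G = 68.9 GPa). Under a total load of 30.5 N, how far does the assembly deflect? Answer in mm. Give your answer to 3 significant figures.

k_A = Gd⁴/(8D³N_a) = (77.6×10³)(5.8⁴)/(8·31.0³·20) = 18.423 N/mm
k_B = Gd⁴/(8D³N_a) = (41.6×10³)(7.6⁴)/(8·72.0³·15) = 3.0986 N/mm
k_C = Gd⁴/(8D³N_a) = (68.9×10³)(11.1⁴)/(8·141.0³·22) = 2.12 N/mm
Series: 1/k_eq = 1/18.423 + 1/3.0986 + 1/2.12 = 0.8487; k_eq = 1.1783 N/mm
δ = F/k_eq = 30.5/1.1783 = 25.885 mm

25.9 mm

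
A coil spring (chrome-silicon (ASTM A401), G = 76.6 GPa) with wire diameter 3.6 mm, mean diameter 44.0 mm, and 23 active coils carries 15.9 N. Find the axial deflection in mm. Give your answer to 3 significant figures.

19.4 mm

k = Gd⁴/(8D³N_a) = (76.6×10³)(3.6⁴)/(8·44.0³·23) = 0.82085 N/mm
δ = F/k = 15.9 / 0.82085 = 19.37 mm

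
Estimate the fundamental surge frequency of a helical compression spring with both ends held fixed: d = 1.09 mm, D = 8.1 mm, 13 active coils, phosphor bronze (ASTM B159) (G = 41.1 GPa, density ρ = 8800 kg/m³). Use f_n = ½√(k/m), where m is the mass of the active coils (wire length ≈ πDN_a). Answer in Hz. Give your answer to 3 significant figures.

311 Hz

k = Gd⁴/(8D³N_a) = (41.1×10³)(1.09⁴)/(8·8.1³·13) = 1.0497 N/mm = 1049.7 N/m
Wire length L = πDN_a = π·8.1·13 = 330.81 mm
m = ρ·(πd²/4)·L = 8800 × 0.93313×10⁻⁶ m² × 0.33081 m = 0.0027165 kg
f_n = ½√(k/m) = 0.5·√(1049.7/0.0027165) = 0.5·√(3.8642e+05) = 310.81 Hz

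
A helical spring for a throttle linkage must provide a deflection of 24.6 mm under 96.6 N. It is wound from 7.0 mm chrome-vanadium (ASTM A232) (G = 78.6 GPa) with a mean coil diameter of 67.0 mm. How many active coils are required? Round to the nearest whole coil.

20

Required rate k = F/δ = 96.6/24.6 = 3.9268 N/mm
N_a = Gd⁴/(8D³k) = (78.6×10³ × 7.0⁴)/(8 × 67.0³ × 3.9268)
    = 1.88719e+08 / 9.44836e+06 = 19.97 → 20 coils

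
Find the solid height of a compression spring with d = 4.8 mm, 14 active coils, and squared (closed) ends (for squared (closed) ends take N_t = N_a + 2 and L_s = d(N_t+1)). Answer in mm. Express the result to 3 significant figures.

81.6 mm

squared (closed) ends: N_t = N_a + 2 = 14 + 2 = 16
L_s = d·(N_t+1) = 4.8 × 17 = 81.6 mm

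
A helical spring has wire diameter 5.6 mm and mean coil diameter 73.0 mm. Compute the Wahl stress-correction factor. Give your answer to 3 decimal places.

C = D/d = 73.0/5.6 = 13.0357
K_W = (4C−1)/(4C−4) + 0.615/C = 51.143/48.143 + 0.0472 = 1.1095

1.109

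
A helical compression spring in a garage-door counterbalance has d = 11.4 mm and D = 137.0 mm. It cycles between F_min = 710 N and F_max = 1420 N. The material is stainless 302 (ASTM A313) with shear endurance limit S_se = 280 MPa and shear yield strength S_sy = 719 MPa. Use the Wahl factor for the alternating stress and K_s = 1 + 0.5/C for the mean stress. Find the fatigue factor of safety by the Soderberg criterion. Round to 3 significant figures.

1.43

C = D/d = 137.0/11.4 = 12.0175; K_W = (4C−1)/(4C−4)+0.615/C = 1.1192; K_s = 1+0.5/C = 1.0416
F_a = (F_max−F_min)/2 = 355 N; F_m = (F_max+F_min)/2 = 1065 N
τ_a = K_W·8F_aD/(πd³) = 1.1192 × 83.594 = 93.562 MPa
τ_m = K_s·8F_mD/(πd³) = 1.0416 × 250.78 = 261.22 MPa
Soderberg: 1/n_f = τ_a/S_se + τ_m/S_sy = 93.562/280 + 261.22/719 = 0.33415 + 0.36330 = 0.69746
n_f = 1/0.69746 = 1.434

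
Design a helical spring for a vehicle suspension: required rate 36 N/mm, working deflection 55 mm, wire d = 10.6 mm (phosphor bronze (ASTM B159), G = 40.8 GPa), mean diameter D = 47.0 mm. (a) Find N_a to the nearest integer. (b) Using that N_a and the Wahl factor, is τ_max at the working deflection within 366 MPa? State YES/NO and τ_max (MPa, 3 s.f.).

N_a = Gd⁴/(8D³k) = (40.8×10³)(10.6⁴)/(8·47.0³·36) = 17.23 → N_a = 17
Actual rate k = Gd⁴/(8D³·17) = 36.48 N/mm
Working load F = kδ = 36.48·55 = 2006.4 N
C = 47.0/10.6 = 4.4340; K_W = (4C−1)/(4C−4)+0.615/C = 1.3571
τ_max = K_W·8FD/(πd³) = 1.3571·201.62 = 273.62 MPa
τ_max ≤ 366 MPa → acceptable

(a) 17 coils; (b) YES, τ_max = 274 MPa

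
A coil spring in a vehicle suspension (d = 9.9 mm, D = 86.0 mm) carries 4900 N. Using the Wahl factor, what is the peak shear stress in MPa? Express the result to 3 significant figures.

Spring index C = D/d = 86.0/9.9 = 8.6869
K_W = (4C−1)/(4C−4) + 0.615/C = 33.747/30.747 + 0.0708 = 1.1684
τ₀ = 8FD/(πd³) = 8·4900·86.0/(π·9.9³) = 3.3712e+06/3048.3 = 1105.9 MPa
τ_max = K·τ₀ = 1.1684 × 1105.9 = 1292.1 MPa

1290 MPa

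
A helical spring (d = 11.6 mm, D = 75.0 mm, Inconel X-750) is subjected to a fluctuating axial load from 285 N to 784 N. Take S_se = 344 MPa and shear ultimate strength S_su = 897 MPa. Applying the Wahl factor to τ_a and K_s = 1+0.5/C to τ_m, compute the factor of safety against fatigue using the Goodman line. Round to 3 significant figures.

5.32

C = D/d = 75.0/11.6 = 6.4655; K_W = (4C−1)/(4C−4)+0.615/C = 1.2323; K_s = 1+0.5/C = 1.0773
F_a = (F_max−F_min)/2 = 249.5 N; F_m = (F_max+F_min)/2 = 534.5 N
τ_a = K_W·8F_aD/(πd³) = 1.2323 × 30.528 = 37.621 MPa
τ_m = K_s·8F_mD/(πd³) = 1.0773 × 65.4 = 70.457 MPa
Goodman: 1/n_f = τ_a/S_se + τ_m/S_su = 37.621/344 + 70.457/897 = 0.10936 + 0.07855 = 0.18791
n_f = 1/0.18791 = 5.322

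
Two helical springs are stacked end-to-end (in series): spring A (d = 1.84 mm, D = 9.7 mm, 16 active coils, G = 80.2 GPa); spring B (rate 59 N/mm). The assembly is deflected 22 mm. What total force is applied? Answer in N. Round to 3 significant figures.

153 N

k_A = Gd⁴/(8D³N_a) = (80.2×10³)(1.84⁴)/(8·9.7³·16) = 7.869 N/mm
Series: 1/k_eq = 1/7.869 + 1/59 = 0.14403; k_eq = 6.943 N/mm
F = k_eq·δ = 6.943·22 = 152.75 N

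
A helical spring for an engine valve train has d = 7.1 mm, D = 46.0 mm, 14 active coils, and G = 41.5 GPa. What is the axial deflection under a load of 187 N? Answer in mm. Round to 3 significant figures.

k = Gd⁴/(8D³N_a) = (41.5×10³)(7.1⁴)/(8·46.0³·14) = 9.6736 N/mm
δ = F/k = 187 / 9.6736 = 19.331 mm

19.3 mm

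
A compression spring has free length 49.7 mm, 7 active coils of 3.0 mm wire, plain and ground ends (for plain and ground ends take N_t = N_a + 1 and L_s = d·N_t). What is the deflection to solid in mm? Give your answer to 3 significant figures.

N_t = 8; L_s = 3.0·8 = 24 mm
δ_solid = L₀ − L_s = 49.7 − 24 = 25.7 mm

25.7 mm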